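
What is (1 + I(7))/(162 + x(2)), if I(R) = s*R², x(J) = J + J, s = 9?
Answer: 221/83 ≈ 2.6627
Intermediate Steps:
x(J) = 2*J
I(R) = 9*R²
(1 + I(7))/(162 + x(2)) = (1 + 9*7²)/(162 + 2*2) = (1 + 9*49)/(162 + 4) = (1 + 441)/166 = 442*(1/166) = 221/83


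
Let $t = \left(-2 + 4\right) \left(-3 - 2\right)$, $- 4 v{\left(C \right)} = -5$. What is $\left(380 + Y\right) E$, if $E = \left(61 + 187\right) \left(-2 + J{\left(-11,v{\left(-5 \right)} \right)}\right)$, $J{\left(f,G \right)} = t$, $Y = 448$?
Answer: $-2464128$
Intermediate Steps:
$v{\left(C \right)} = \frac{5}{4}$ ($v{\left(C \right)} = \left(- \frac{1}{4}\right) \left(-5\right) = \frac{5}{4}$)
$t = -10$ ($t = 2 \left(-5\right) = -10$)
$J{\left(f,G \right)} = -10$
$E = -2976$ ($E = \left(61 + 187\right) \left(-2 - 10\right) = 248 \left(-12\right) = -2976$)
$\left(380 + Y\right) E = \left(380 + 448\right) \left(-2976\right) = 828 \left(-2976\right) = -2464128$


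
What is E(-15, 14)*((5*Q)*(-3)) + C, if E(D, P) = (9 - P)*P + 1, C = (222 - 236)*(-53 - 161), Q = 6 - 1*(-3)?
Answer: 12311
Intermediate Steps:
Q = 9 (Q = 6 + 3 = 9)
C = 2996 (C = -14*(-214) = 2996)
E(D, P) = 1 + P*(9 - P) (E(D, P) = P*(9 - P) + 1 = 1 + P*(9 - P))
E(-15, 14)*((5*Q)*(-3)) + C = (1 - 1*14² + 9*14)*((5*9)*(-3)) + 2996 = (1 - 1*196 + 126)*(45*(-3)) + 2996 = (1 - 196 + 126)*(-135) + 2996 = -69*(-135) + 2996 = 9315 + 2996 = 12311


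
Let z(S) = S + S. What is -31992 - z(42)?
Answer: -32076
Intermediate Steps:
z(S) = 2*S
-31992 - z(42) = -31992 - 2*42 = -31992 - 1*84 = -31992 - 84 = -32076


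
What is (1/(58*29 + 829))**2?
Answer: 1/6305121 ≈ 1.5860e-7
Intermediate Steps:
(1/(58*29 + 829))**2 = (1/(1682 + 829))**2 = (1/2511)**2 = 1/6305121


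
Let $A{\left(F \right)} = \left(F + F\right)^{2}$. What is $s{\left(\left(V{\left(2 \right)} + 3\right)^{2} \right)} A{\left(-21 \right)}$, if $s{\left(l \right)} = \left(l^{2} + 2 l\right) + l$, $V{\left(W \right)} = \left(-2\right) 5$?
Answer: $4494672$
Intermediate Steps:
$V{\left(W \right)} = -10$
$s{\left(l \right)} = l^{2} + 3 l$
$A{\left(F \right)} = 4 F^{2}$ ($A{\left(F \right)} = \left(2 F\right)^{2} = 4 F^{2}$)
$s{\left(\left(V{\left(2 \right)} + 3\right)^{2} \right)} A{\left(-21 \right)} = \left(-10 + 3\right)^{2} \left(3 + \left(-10 + 3\right)^{2}\right) 4 \left(-21\right)^{2} = \left(-7\right)^{2} \left(3 + \left(-7\right)^{2}\right) 4 \cdot 441 = 49 \left(3 + 49\right) 1764 = 49 \cdot 52 \cdot 1764 = 2548 \cdot 1764 = 4494672$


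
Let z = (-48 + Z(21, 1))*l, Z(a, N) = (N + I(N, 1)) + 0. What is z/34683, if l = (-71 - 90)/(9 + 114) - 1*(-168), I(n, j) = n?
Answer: -943138/4266009 ≈ -0.22108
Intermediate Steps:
l = 20503/123 (l = -161/123 + 168 = 20503/123 ≈ 166.69)
Z(a, N) = 2*N (Z(a, N) = (N + N) + 0 = 2*N + 0 = 2*N)
z = -943138/123 (z = (-48 + 2*1)*(20503/123) = (-48 + 2)*(20503/123) = -46*20503/123 = -943138/123 ≈ -7667.8)
z/34683 = -943138/123/34683 = -943138/123*1/34683 = -943138/4266009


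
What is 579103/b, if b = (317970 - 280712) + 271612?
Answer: 579103/308870 ≈ 1.8749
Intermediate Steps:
b = 308870 (b = 37258 + 271612 = 308870)
579103/b = 579103/308870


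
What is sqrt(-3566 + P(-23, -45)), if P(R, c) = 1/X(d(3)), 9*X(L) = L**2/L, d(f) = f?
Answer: I*sqrt(3563) ≈ 59.691*I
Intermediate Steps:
X(L) = L/9 (X(L) = (L**2/L)/9 = L/9)
P(R, c) = 3 (P(R, c) = 1/((1/9)*3) = 1/(1/3) = 3)
sqrt(-3566 + P(-23, -45)) = sqrt(-3566 + 3) = sqrt(-3563) = I*sqrt(3563)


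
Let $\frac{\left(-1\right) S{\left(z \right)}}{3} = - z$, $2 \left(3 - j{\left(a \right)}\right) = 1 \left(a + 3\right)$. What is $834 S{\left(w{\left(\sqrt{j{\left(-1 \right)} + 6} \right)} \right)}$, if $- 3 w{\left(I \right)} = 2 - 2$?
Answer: $0$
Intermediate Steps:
$j{\left(a \right)} = \frac{3}{2} - \frac{a}{2}$ ($j{\left(a \right)} = 3 - \frac{1 \left(a + 3\right)}{2} = 3 - \frac{1 \left(3 + a\right)}{2} = 3 - \frac{3 + a}{2} = 3 - \left(\frac{3}{2} + \frac{a}{2}\right) = \frac{3}{2} - \frac{a}{2}$)
$w{\left(I \right)} = 0$ ($w{\left(I \right)} = - \frac{2 - 2}{3} = \left(- \frac{1}{3}\right) 0 = 0$)
$S{\left(z \right)} = 3 z$ ($S{\left(z \right)} = - 3 \left(- z\right) = 3 z$)
$834 S{\left(w{\left(\sqrt{j{\left(-1 \right)} + 6} \right)} \right)} = 834 \cdot 3 \cdot 0 = 834 \cdot 0 = 0$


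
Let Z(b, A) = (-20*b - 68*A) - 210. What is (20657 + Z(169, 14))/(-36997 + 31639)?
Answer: -16115/5358 ≈ -3.0077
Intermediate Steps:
Z(b, A) = -210 - 68*A - 20*b (Z(b, A) = (-68*A - 20*b) - 210 = -210 - 68*A - 20*b)
(20657 + Z(169, 14))/(-36997 + 31639) = (20657 + (-210 - 68*14 - 20*169))/(-36997 + 31639) = (20657 + (-210 - 952 - 3380))/(-5358) = (20657 - 4542)*(-1/5358) = 16115*(-1/5358) = -16115/5358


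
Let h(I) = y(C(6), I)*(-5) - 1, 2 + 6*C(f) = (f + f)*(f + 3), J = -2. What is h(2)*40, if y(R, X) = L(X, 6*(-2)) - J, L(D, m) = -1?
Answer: -240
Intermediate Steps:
C(f) = -1/3 + f*(3 + f)/3 (C(f) = -1/3 + ((f + f)*(f + 3))/6 = -1/3 + ((2*f)*(3 + f))/6 = -1/3 + (2*f*(3 + f))/6 = -1/3 + f*(3 + f)/3)
y(R, X) = 1 (y(R, X) = -1 - 1*(-2) = -1 + 2 = 1)
h(I) = -6 (h(I) = 1*(-5) - 1 = -5 - 1 = -6)
h(2)*40 = -6*40 = -240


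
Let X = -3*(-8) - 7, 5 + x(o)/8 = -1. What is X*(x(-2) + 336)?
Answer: 4896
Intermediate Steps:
x(o) = -48 (x(o) = -40 + 8*(-1) = -40 - 8 = -48)
X = 17 (X = 24 - 7 = 17)
X*(x(-2) + 336) = 17*(-48 + 336) = 17*288 = 4896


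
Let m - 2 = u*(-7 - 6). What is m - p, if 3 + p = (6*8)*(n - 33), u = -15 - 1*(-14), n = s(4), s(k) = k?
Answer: 1410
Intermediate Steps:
n = 4
u = -1 (u = -15 + 14 = -1)
p = -1395 (p = -3 + (6*8)*(4 - 33) = -3 + 48*(-29) = -3 - 1392 = -1395)
m = 15 (m = 2 - (-7 - 6) = 2 - 1*(-13) = 2 + 13 = 15)
m - p = 15 - 1*(-1395) = 15 + 1395 = 1410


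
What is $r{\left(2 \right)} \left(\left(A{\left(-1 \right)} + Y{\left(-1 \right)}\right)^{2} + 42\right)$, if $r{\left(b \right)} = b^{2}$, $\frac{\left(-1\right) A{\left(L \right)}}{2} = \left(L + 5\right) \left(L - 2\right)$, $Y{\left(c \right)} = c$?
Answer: $2284$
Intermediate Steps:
$A{\left(L \right)} = - 2 \left(-2 + L\right) \left(5 + L\right)$ ($A{\left(L \right)} = - 2 \left(L + 5\right) \left(L - 2\right) = - 2 \left(5 + L\right) \left(-2 + L\right) = - 2 \left(-2 + L\right) \left(5 + L\right)$)
$r{\left(2 \right)} \left(\left(A{\left(-1 \right)} + Y{\left(-1 \right)}\right)^{2} + 42\right) = 2^{2} \left(\left(\left(20 - -6 - 2 \left(-1\right)^{2}\right) - 1\right)^{2} + 42\right) = 4 \left(\left(\left(20 + 6 - 2\right) - 1\right)^{2} + 42\right) = 4 \left(\left(24 - 1\right)^{2} + 42\right) = 4 \left(23^{2} + 42\right) = 4 \left(529 + 42\right) = 4 \cdot 571 = 2284$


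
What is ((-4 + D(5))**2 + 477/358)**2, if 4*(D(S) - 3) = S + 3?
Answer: 697225/128164 ≈ 5.4401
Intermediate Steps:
D(S) = 15/4 + S/4 (D(S) = 3 + (S + 3)/4 = 3 + (3 + S)/4 = 3 + (3/4 + S/4) = 15/4 + S/4)
((-4 + D(5))**2 + 477/358)**2 = ((-4 + (15/4 + (1/4)*5))**2 + 477/358)**2 = ((-4 + (15/4 + 5/4))**2 + 477*(1/358))**2 = ((-4 + 5)**2 + 477/358)**2 = (1**2 + 477/358)**2 = (1 + 477/358)**2 = (835/358)**2 = 697225/128164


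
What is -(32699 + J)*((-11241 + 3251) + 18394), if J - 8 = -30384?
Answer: -24168492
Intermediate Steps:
J = -30376 (J = 8 - 30384 = -30376)
-(32699 + J)*((-11241 + 3251) + 18394) = -(32699 - 30376)*((-11241 + 3251) + 18394) = -2323*(-7990 + 18394) = -2323*10404 = -1*24168492 = -24168492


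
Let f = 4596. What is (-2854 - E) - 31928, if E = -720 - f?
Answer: -29466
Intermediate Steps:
E = -5316 (E = -720 - 1*4596 = -720 - 4596 = -5316)
(-2854 - E) - 31928 = (-2854 - 1*(-5316)) - 31928 = (-2854 + 5316) - 31928 = 2462 - 31928 = -29466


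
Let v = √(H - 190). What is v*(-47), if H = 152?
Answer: -47*I*√38 ≈ -289.73*I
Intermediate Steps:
v = I*√38 (v = √(152 - 190) = √(-38) = I*√38 ≈ 6.1644*I)
v*(-47) = (I*√38)*(-47) = -47*I*√38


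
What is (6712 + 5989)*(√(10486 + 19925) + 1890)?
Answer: 24004890 + 38103*√3379 ≈ 2.6220e+7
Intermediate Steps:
(6712 + 5989)*(√(10486 + 19925) + 1890) = 12701*(√30411 + 1890) = 12701*(3*√3379 + 1890) = 12701*(1890 + 3*√3379) = 24004890 + 38103*√3379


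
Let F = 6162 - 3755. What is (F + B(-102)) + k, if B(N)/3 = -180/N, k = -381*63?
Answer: -367042/17 ≈ -21591.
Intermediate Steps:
F = 2407
k = -24003
B(N) = -540/N (B(N) = 3*(-180/N) = -540/N)
(F + B(-102)) + k = (2407 - 540/(-102)) - 24003 = (2407 - 540*(-1/102)) - 24003 = (2407 + 90/17) - 24003 = 41009/17 - 24003 = -367042/17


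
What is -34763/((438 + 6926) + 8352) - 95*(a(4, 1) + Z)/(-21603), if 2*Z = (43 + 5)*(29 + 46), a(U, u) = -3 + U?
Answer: 101997049/17869092 ≈ 5.7080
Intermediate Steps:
Z = 1800 (Z = ((43 + 5)*(29 + 46))/2 = (48*75)/2 = (½)*3600 = 1800)
-34763/((438 + 6926) + 8352) - 95*(a(4, 1) + Z)/(-21603) = -34763/((438 + 6926) + 8352) - 95*((-3 + 4) + 1800)/(-21603) = -34763/(7364 + 8352) - 95*(1 + 1800)*(-1/21603) = -34763/15716 - 95*1801*(-1/21603) = -34763*1/15716 - 171095*(-1/21603) = -34763/15716 + 9005/1137 = 101997049/17869092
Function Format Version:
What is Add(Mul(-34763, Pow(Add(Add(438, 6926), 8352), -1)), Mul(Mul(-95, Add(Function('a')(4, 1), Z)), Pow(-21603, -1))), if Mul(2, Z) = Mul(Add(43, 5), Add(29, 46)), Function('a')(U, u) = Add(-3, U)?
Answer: Rational(101997049, 17869092) ≈ 5.7080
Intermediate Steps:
Z = 1800 (Z = Mul(Rational(1, 2), Mul(Add(43, 5), Add(29, 46))) = Mul(Rational(1, 2), Mul(48, 75)) = Mul(Rational(1, 2), 3600) = 1800)
Add(Mul(-34763, Pow(Add(Add(438, 6926), 8352), -1)), Mul(Mul(-95, Add(Function('a')(4, 1), Z)), Pow(-21603, -1))) = Add(Mul(-34763, Pow(Add(Add(438, 6926), 8352), -1)), Mul(Mul(-95, Add(Add(-3, 4), 1800)), Pow(-21603, -1))) = Add(Mul(-34763, Pow(Add(7364, 8352), -1)), Mul(Mul(-95, Add(1, 1800)), Rational(-1, 21603))) = Add(Mul(-34763, Pow(15716, -1)), Mul(Mul(-95, 1801), Rational(-1, 21603))) = Add(Mul(-34763, Rational(1, 15716)), Mul(-171095, Rational(-1, 21603))) = Add(Rational(-34763, 15716), Rational(9005, 1137)) = Rational(101997049, 17869092)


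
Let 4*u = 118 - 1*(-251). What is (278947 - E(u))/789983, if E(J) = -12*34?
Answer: 279355/789983 ≈ 0.35362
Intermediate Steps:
u = 369/4 (u = (118 - 1*(-251))/4 = (118 + 251)/4 = (¼)*369 = 369/4 ≈ 92.250)
E(J) = -408
(278947 - E(u))/789983 = (278947 - 1*(-408))/789983 = (278947 + 408)*(1/789983) = 279355*(1/789983) = 279355/789983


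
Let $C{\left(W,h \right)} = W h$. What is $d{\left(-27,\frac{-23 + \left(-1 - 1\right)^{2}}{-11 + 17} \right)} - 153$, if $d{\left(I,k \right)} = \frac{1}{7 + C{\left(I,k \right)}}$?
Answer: $- \frac{28303}{185} \approx -152.99$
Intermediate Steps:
$d{\left(I,k \right)} = \frac{1}{7 + I k}$
$d{\left(-27,\frac{-23 + \left(-1 - 1\right)^{2}}{-11 + 17} \right)} - 153 = \frac{1}{7 - 27 \frac{-23 + \left(-1 - 1\right)^{2}}{-11 + 17}} - 153 = \frac{1}{7 - 27 \frac{-23 + \left(-2\right)^{2}}{6}} - 153 = \frac{1}{7 - 27 \left(-23 + 4\right) \frac{1}{6}} - 153 = \frac{1}{7 - 27 \left(\left(-19\right) \frac{1}{6}\right)} - 153 = \frac{1}{7 - - \frac{171}{2}} - 153 = \frac{1}{7 + \frac{171}{2}} - 153 = \frac{1}{\frac{185}{2}} - 153 = \frac{2}{185} - 153 = - \frac{28303}{185}$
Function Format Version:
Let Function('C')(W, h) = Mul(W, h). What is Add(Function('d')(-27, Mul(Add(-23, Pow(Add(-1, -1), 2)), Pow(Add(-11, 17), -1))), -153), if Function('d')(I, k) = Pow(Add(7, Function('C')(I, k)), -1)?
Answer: Rational(-28303, 185) ≈ -152.99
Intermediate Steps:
Function('d')(I, k) = Pow(Add(7, Mul(I, k)), -1)
Add(Function('d')(-27, Mul(Add(-23, Pow(Add(-1, -1), 2)), Pow(Add(-11, 17), -1))), -153) = Add(Pow(Add(7, Mul(-27, Mul(Add(-23, Pow(Add(-1, -1), 2)), Pow(Add(-11, 17), -1)))), -1), -153) = Add(Pow(Add(7, Mul(-27, Mul(Add(-23, Pow(-2, 2)), Pow(6, -1)))), -1), -153) = Add(Pow(Add(7, Mul(-27, Mul(Add(-23, 4), Rational(1, 6)))), -1), -153) = Add(Pow(Add(7, Mul(-27, Mul(-19, Rational(1, 6)))), -1), -153) = Add(Pow(Add(7, Mul(-27, Rational(-19, 6))), -1), -153) = Add(Pow(Add(7, Rational(171, 2)), -1), -153) = Add(Pow(Rational(185, 2), -1), -153) = Add(Rational(2, 185), -153) = Rational(-28303, 185)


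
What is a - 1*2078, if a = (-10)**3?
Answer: -3078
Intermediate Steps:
a = -1000
a - 1*2078 = -1000 - 1*2078 = -1000 - 2078 = -3078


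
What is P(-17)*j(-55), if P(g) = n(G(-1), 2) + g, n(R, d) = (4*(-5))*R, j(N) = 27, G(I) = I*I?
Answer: -999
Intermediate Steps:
G(I) = I²
n(R, d) = -20*R
P(g) = -20 + g (P(g) = -20*(-1)² + g = -20*1 + g = -20 + g)
P(-17)*j(-55) = (-20 - 17)*27 = -37*27 = -999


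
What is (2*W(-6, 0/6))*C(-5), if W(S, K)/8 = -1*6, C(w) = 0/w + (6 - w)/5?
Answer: -1056/5 ≈ -211.20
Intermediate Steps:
C(w) = 6/5 - w/5 (C(w) = 0 + (6 - w)*(⅕) = 0 + (6/5 - w/5) = 6/5 - w/5)
W(S, K) = -48 (W(S, K) = 8*(-1*6) = 8*(-6) = -48)
(2*W(-6, 0/6))*C(-5) = (2*(-48))*(6/5 - ⅕*(-5)) = -96*(6/5 + 1) = -96*11/5 = -1056/5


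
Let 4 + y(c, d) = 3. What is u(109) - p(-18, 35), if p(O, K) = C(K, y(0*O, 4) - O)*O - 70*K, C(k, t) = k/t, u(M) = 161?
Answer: 45017/17 ≈ 2648.1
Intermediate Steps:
y(c, d) = -1 (y(c, d) = -4 + 3 = -1)
p(O, K) = -70*K + K*O/(-1 - O) (p(O, K) = (K/(-1 - O))*O - 70*K = K*O/(-1 - O) - 70*K = -70*K + K*O/(-1 - O))
u(109) - p(-18, 35) = 161 - 35*(-70 - 71*(-18))/(1 - 18) = 161 - 35*(-70 + 1278)/(-17) = 161 - 35*(-1)*1208/17 = 161 - 1*(-42280/17) = 161 + 42280/17 = 45017/17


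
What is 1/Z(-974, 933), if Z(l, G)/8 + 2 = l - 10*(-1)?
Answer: -1/7728 ≈ -0.00012940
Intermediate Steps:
Z(l, G) = 64 + 8*l (Z(l, G) = -16 + 8*(l - 10*(-1)) = -16 + 8*(l + 10) = -16 + 8*(10 + l) = -16 + (80 + 8*l) = 64 + 8*l)
1/Z(-974, 933) = 1/(64 + 8*(-974)) = 1/(64 - 7792) = 1/(-7728) = -1/7728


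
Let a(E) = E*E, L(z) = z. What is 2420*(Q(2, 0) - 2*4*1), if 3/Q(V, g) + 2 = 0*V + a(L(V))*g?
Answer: -22990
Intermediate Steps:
a(E) = E²
Q(V, g) = 3/(-2 + g*V²) (Q(V, g) = 3/(-2 + (0*V + V²*g)) = 3/(-2 + (0 + g*V²)) = 3/(-2 + g*V²))
2420*(Q(2, 0) - 2*4*1) = 2420*(3/(-2 + 0*2²) - 2*4*1) = 2420*(3/(-2 + 0*4) - 8*1) = 2420*(3/(-2 + 0) - 8) = 2420*(3/(-2) - 8) = 2420*(3*(-½) - 8) = 2420*(-3/2 - 8) = 2420*(-19/2) = -22990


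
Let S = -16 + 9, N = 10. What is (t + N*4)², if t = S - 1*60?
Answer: 729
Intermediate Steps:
S = -7
t = -67 (t = -7 - 1*60 = -7 - 60 = -67)
(t + N*4)² = (-67 + 10*4)² = (-67 + 40)² = (-27)² = 729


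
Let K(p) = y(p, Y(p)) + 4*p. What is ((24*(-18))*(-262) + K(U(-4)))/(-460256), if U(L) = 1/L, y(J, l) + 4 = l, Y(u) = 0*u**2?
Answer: -113179/460256 ≈ -0.24590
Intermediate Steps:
Y(u) = 0
y(J, l) = -4 + l
K(p) = -4 + 4*p (K(p) = (-4 + 0) + 4*p = -4 + 4*p)
((24*(-18))*(-262) + K(U(-4)))/(-460256) = ((24*(-18))*(-262) + (-4 + 4/(-4)))/(-460256) = (-432*(-262) + (-4 + 4*(-1/4)))*(-1/460256) = (113184 + (-4 - 1))*(-1/460256) = (113184 - 5)*(-1/460256) = 113179*(-1/460256) = -113179/460256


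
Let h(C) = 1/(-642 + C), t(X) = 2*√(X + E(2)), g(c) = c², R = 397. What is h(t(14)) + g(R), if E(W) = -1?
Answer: 32476279783/206056 - √13/206056 ≈ 1.5761e+5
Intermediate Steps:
t(X) = 2*√(-1 + X) (t(X) = 2*√(X - 1) = 2*√(-1 + X))
h(t(14)) + g(R) = 1/(-642 + 2*√(-1 + 14)) + 397² = 1/(-642 + 2*√13) + 157609 = 157609 + 1/(-642 + 2*√13)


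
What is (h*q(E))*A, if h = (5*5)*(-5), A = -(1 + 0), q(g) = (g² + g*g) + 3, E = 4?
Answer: 4375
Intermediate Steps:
q(g) = 3 + 2*g² (q(g) = (g² + g²) + 3 = 2*g² + 3 = 3 + 2*g²)
A = -1 (A = -1*1 = -1)
h = -125 (h = 25*(-5) = -125)
(h*q(E))*A = -125*(3 + 2*4²)*(-1) = -125*(3 + 2*16)*(-1) = -125*(3 + 32)*(-1) = -125*35*(-1) = -4375*(-1) = 4375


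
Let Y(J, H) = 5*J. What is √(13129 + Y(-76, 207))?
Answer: √12749 ≈ 112.91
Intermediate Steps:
√(13129 + Y(-76, 207)) = √(13129 + 5*(-76)) = √(13129 - 380) = √12749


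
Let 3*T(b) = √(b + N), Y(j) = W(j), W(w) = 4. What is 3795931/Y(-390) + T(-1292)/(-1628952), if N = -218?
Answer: 3795931/4 - I*√1510/4886856 ≈ 9.4898e+5 - 7.9517e-6*I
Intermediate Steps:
Y(j) = 4
T(b) = √(-218 + b)/3 (T(b) = √(b - 218)/3 = √(-218 + b)/3)
3795931/Y(-390) + T(-1292)/(-1628952) = 3795931/4 + (√(-218 - 1292)/3)/(-1628952) = 3795931*(¼) + (√(-1510)/3)*(-1/1628952) = 3795931/4 + ((I*√1510)/3)*(-1/1628952) = 3795931/4 + (I*√1510/3)*(-1/1628952) = 3795931/4 - I*√1510/4886856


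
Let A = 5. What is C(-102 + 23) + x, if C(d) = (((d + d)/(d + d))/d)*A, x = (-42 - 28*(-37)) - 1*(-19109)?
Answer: 1588132/79 ≈ 20103.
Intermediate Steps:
x = 20103 (x = (-42 + 1036) + 19109 = 994 + 19109 = 20103)
C(d) = 5/d (C(d) = (((d + d)/(d + d))/d)*5 = (((2*d)/((2*d)))/d)*5 = (((2*d)*(1/(2*d)))/d)*5 = (1/d)*5 = 5/d)
C(-102 + 23) + x = 5/(-102 + 23) + 20103 = 5/(-79) + 20103 = 5*(-1/79) + 20103 = -5/79 + 20103 = 1588132/79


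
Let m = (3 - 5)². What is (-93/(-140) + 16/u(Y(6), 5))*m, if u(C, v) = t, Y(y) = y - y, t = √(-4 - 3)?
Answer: 93/35 - 64*I*√7/7 ≈ 2.6571 - 24.19*I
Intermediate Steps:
t = I*√7 (t = √(-7) = I*√7 ≈ 2.6458*I)
Y(y) = 0
u(C, v) = I*√7
m = 4 (m = (-2)² = 4)
(-93/(-140) + 16/u(Y(6), 5))*m = (-93/(-140) + 16/((I*√7)))*4 = (-93*(-1/140) + 16*(-I*√7/7))*4 = (93/140 - 16*I*√7/7)*4 = 93/35 - 64*I*√7/7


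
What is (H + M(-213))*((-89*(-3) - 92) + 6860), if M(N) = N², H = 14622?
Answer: 422036685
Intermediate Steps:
(H + M(-213))*((-89*(-3) - 92) + 6860) = (14622 + (-213)²)*((-89*(-3) - 92) + 6860) = (14622 + 45369)*((267 - 92) + 6860) = 59991*(175 + 6860) = 59991*7035 = 422036685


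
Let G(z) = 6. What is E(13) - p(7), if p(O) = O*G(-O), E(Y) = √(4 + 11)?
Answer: -42 + √15 ≈ -38.127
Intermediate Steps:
E(Y) = √15
p(O) = 6*O (p(O) = O*6 = 6*O)
E(13) - p(7) = √15 - 6*7 = √15 - 1*42 = √15 - 42 = -42 + √15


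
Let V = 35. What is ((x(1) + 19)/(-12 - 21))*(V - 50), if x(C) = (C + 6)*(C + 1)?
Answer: 15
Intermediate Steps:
x(C) = (1 + C)*(6 + C) (x(C) = (6 + C)*(1 + C) = (1 + C)*(6 + C))
((x(1) + 19)/(-12 - 21))*(V - 50) = (((6 + 1² + 7*1) + 19)/(-12 - 21))*(35 - 50) = (((6 + 1 + 7) + 19)/(-33))*(-15) = ((14 + 19)*(-1/33))*(-15) = (33*(-1/33))*(-15) = -1*(-15) = 15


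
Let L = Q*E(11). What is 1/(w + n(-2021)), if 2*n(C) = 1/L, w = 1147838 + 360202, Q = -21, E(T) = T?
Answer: 462/696714479 ≈ 6.6311e-7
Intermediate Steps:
w = 1508040
L = -231 (L = -21*11 = -231)
n(C) = -1/462 (n(C) = (1/2)/(-231) = (1/2)*(-1/231) = -1/462)
1/(w + n(-2021)) = 1/(1508040 - 1/462) = 1/(696714479/462) = 462/696714479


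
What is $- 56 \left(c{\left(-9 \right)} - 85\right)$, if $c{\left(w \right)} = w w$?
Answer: $224$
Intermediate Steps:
$c{\left(w \right)} = w^{2}$
$- 56 \left(c{\left(-9 \right)} - 85\right) = - 56 \left(\left(-9\right)^{2} - 85\right) = - 56 \left(81 - 85\right) = \left(-56\right) \left(-4\right) = 224$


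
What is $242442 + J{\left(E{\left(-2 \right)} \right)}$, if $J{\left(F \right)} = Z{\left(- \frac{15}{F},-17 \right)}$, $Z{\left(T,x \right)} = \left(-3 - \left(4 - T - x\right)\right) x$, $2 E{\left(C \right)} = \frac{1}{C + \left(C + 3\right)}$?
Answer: $242340$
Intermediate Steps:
$E{\left(C \right)} = \frac{1}{2 \left(3 + 2 C\right)}$ ($E{\left(C \right)} = \frac{1}{2 \left(C + \left(C + 3\right)\right)} = \frac{1}{2 \left(C + \left(3 + C\right)\right)} = \frac{1}{2 \left(3 + 2 C\right)}$)
$Z{\left(T,x \right)} = x \left(-7 + T + x\right)$ ($Z{\left(T,x \right)} = \left(-3 + \left(-4 + T + x\right)\right) x = \left(-7 + T + x\right) x = x \left(-7 + T + x\right)$)
$J{\left(F \right)} = 408 + \frac{255}{F}$ ($J{\left(F \right)} = - 17 \left(-7 - \frac{15}{F} - 17\right) = - 17 \left(-24 - \frac{15}{F}\right) = 408 + \frac{255}{F}$)
$242442 + J{\left(E{\left(-2 \right)} \right)} = 242442 + \left(408 + \frac{255}{\frac{1}{2} \frac{1}{3 + 2 \left(-2\right)}}\right) = 242442 + \left(408 + \frac{255}{\frac{1}{2} \frac{1}{3 - 4}}\right) = 242442 + \left(408 + \frac{255}{\frac{1}{2} \frac{1}{-1}}\right) = 242442 + \left(408 + \frac{255}{\frac{1}{2} \left(-1\right)}\right) = 242442 + \left(408 + \frac{255}{- \frac{1}{2}}\right) = 242442 + \left(408 + 255 \left(-2\right)\right) = 242442 + \left(408 - 510\right) = 242442 - 102 = 242340$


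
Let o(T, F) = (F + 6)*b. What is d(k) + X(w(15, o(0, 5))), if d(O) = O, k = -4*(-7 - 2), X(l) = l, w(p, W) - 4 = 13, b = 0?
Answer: 53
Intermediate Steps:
o(T, F) = 0 (o(T, F) = (F + 6)*0 = (6 + F)*0 = 0)
w(p, W) = 17 (w(p, W) = 4 + 13 = 17)
k = 36 (k = -4*(-9) = 36)
d(k) + X(w(15, o(0, 5))) = 36 + 17 = 53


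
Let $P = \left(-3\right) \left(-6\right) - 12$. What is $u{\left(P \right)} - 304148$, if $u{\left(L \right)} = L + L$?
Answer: $-304136$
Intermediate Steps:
$P = 6$ ($P = 18 - 12 = 6$)
$u{\left(L \right)} = 2 L$
$u{\left(P \right)} - 304148 = 2 \cdot 6 - 304148 = 12 - 304148 = -304136$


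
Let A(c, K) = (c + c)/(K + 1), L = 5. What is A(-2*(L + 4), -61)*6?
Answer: 18/5 ≈ 3.6000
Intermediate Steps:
A(c, K) = 2*c/(1 + K) (A(c, K) = (2*c)/(1 + K) = 2*c/(1 + K))
A(-2*(L + 4), -61)*6 = (2*(-2*(5 + 4))/(1 - 61))*6 = (2*(-2*9)/(-60))*6 = (2*(-18)*(-1/60))*6 = (3/5)*6 = 18/5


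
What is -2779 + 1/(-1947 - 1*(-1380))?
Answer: -1575694/567 ≈ -2779.0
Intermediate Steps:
-2779 + 1/(-1947 - 1*(-1380)) = -2779 + 1/(-1947 + 1380) = -2779 + 1/(-567) = -2779 - 1/567 = -1575694/567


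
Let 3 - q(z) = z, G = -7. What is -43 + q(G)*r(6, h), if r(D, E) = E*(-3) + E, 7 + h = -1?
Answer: 117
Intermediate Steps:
h = -8 (h = -7 - 1 = -8)
q(z) = 3 - z
r(D, E) = -2*E (r(D, E) = -3*E + E = -2*E)
-43 + q(G)*r(6, h) = -43 + (3 - 1*(-7))*(-2*(-8)) = -43 + (3 + 7)*16 = -43 + 10*16 = -43 + 160 = 117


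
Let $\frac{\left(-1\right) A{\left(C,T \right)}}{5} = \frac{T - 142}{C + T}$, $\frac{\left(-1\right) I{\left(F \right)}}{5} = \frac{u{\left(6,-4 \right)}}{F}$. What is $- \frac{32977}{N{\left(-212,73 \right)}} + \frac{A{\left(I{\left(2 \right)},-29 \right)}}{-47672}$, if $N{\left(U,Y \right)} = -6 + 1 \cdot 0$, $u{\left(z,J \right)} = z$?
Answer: $\frac{34585752533}{6292704} \approx 5496.2$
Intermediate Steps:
$I{\left(F \right)} = - \frac{30}{F}$ ($I{\left(F \right)} = - 5 \frac{6}{F} = - \frac{30}{F}$)
$N{\left(U,Y \right)} = -6$ ($N{\left(U,Y \right)} = -6 + 0 = -6$)
$A{\left(C,T \right)} = - \frac{5 \left(-142 + T\right)}{C + T}$ ($A{\left(C,T \right)} = - 5 \frac{T - 142}{C + T} = - 5 \frac{-142 + T}{C + T} = - \frac{5 \left(-142 + T\right)}{C + T}$)
$- \frac{32977}{N{\left(-212,73 \right)}} + \frac{A{\left(I{\left(2 \right)},-29 \right)}}{-47672} = - \frac{32977}{-6} + \frac{5 \frac{1}{- \frac{30}{2} - 29} \left(142 - -29\right)}{-47672} = \left(-32977\right) \left(- \frac{1}{6}\right) + \frac{5 \left(142 + 29\right)}{\left(-30\right) \frac{1}{2} - 29} \left(- \frac{1}{47672}\right) = \frac{32977}{6} + 5 \frac{1}{-15 - 29} \cdot 171 \left(- \frac{1}{47672}\right) = \frac{32977}{6} + 5 \frac{1}{-44} \cdot 171 \left(- \frac{1}{47672}\right) = \frac{32977}{6} + 5 \left(- \frac{1}{44}\right) 171 \left(- \frac{1}{47672}\right) = \frac{32977}{6} - - \frac{855}{2097568} = \frac{32977}{6} + \frac{855}{2097568} = \frac{34585752533}{6292704}$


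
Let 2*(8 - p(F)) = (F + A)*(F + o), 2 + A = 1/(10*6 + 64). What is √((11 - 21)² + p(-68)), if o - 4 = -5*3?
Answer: I*√40849134/124 ≈ 51.543*I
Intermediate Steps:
o = -11 (o = 4 - 5*3 = 4 - 15 = -11)
A = -247/124 (A = -2 + 1/(10*6 + 64) = -2 + 1/(60 + 64) = -2 + 1/124 = -247/124 ≈ -1.9919)
p(F) = 8 - (-11 + F)*(-247/124 + F)/2 (p(F) = 8 - (F - 247/124)*(F - 11)/2 = 8 - (-247/124 + F)*(-11 + F)/2 = 8 - (-11 + F)*(-247/124 + F)/2)
√((11 - 21)² + p(-68)) = √((11 - 21)² + (-733/248 - ½*(-68)² + (1611/248)*(-68))) = √((-10)² + (-733/248 - ½*4624 - 27387/62)) = √(100 + (-733/248 - 2312 - 27387/62)) = √(100 - 683657/248) = √(-658857/248) = I*√40849134/124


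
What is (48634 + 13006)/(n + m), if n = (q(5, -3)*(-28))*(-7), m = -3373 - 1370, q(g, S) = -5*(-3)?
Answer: -61640/1803 ≈ -34.187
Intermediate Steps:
q(g, S) = 15
m = -4743
n = 2940 (n = (15*(-28))*(-7) = -420*(-7) = 2940)
(48634 + 13006)/(n + m) = (48634 + 13006)/(2940 - 4743) = 61640/(-1803) = 61640*(-1/1803) = -61640/1803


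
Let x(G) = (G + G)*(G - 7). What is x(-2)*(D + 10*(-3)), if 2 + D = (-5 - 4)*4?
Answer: -2448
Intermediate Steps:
x(G) = 2*G*(-7 + G) (x(G) = (2*G)*(-7 + G) = 2*G*(-7 + G))
D = -38 (D = -2 + (-5 - 4)*4 = -2 - 9*4 = -2 - 36 = -38)
x(-2)*(D + 10*(-3)) = (2*(-2)*(-7 - 2))*(-38 + 10*(-3)) = (2*(-2)*(-9))*(-38 - 30) = 36*(-68) = -2448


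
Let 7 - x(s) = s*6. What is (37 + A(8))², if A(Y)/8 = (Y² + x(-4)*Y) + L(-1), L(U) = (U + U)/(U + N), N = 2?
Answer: 6335289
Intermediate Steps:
x(s) = 7 - 6*s (x(s) = 7 - s*6 = 7 - 6*s)
L(U) = 2*U/(2 + U) (L(U) = (U + U)/(U + 2) = (2*U)/(2 + U) = 2*U/(2 + U))
A(Y) = -16 + 8*Y² + 248*Y (A(Y) = 8*((Y² + (7 - 6*(-4))*Y) + 2*(-1)/(2 - 1)) = 8*((Y² + (7 + 24)*Y) + 2*(-1)/1) = 8*((Y² + 31*Y) + 2*(-1)*1) = 8*((Y² + 31*Y) - 2) = 8*(-2 + Y² + 31*Y) = -16 + 8*Y² + 248*Y)
(37 + A(8))² = (37 + (-16 + 8*8² + 248*8))² = (37 + (-16 + 8*64 + 1984))² = (37 + (-16 + 512 + 1984))² = (37 + 2480)² = 2517² = 6335289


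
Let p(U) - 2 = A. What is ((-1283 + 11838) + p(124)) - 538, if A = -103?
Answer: 9916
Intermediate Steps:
p(U) = -101 (p(U) = 2 - 103 = -101)
((-1283 + 11838) + p(124)) - 538 = ((-1283 + 11838) - 101) - 538 = (10555 - 101) - 538 = 10454 - 538 = 9916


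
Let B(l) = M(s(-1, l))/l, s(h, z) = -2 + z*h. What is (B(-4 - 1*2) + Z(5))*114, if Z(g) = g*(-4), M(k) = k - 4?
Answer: -2280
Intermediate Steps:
s(h, z) = -2 + h*z
M(k) = -4 + k
Z(g) = -4*g
B(l) = (-6 - l)/l (B(l) = (-4 + (-2 - l))/l = (-6 - l)/l)
(B(-4 - 1*2) + Z(5))*114 = ((-6 - (-4 - 1*2))/(-4 - 1*2) - 4*5)*114 = ((-6 - (-4 - 2))/(-4 - 2) - 20)*114 = ((-6 - 1*(-6))/(-6) - 20)*114 = (-(-6 + 6)/6 - 20)*114 = (-⅙*0 - 20)*114 = (0 - 20)*114 = -20*114 = -2280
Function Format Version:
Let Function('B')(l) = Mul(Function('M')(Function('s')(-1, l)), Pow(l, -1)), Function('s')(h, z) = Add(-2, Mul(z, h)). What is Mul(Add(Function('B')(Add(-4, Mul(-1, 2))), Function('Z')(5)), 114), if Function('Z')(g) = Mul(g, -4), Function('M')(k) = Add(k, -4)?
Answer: -2280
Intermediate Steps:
Function('s')(h, z) = Add(-2, Mul(h, z))
Function('M')(k) = Add(-4, k)
Function('Z')(g) = Mul(-4, g)
Function('B')(l) = Mul(Pow(l, -1), Add(-6, Mul(-1, l))) (Function('B')(l) = Mul(Add(-4, Add(-2, Mul(-1, l))), Pow(l, -1)) = Mul(Add(-6, Mul(-1, l)), Pow(l, -1)) = Mul(Pow(l, -1), Add(-6, Mul(-1, l))))
Mul(Add(Function('B')(Add(-4, Mul(-1, 2))), Function('Z')(5)), 114) = Mul(Add(Mul(Pow(Add(-4, Mul(-1, 2)), -1), Add(-6, Mul(-1, Add(-4, Mul(-1, 2))))), Mul(-4, 5)), 114) = Mul(Add(Mul(Pow(Add(-4, -2), -1), Add(-6, Mul(-1, Add(-4, -2)))), -20), 114) = Mul(Add(Mul(Pow(-6, -1), Add(-6, Mul(-1, -6))), -20), 114) = Mul(Add(Mul(Rational(-1, 6), Add(-6, 6)), -20), 114) = Mul(Add(Mul(Rational(-1, 6), 0), -20), 114) = Mul(Add(0, -20), 114) = Mul(-20, 114) = -2280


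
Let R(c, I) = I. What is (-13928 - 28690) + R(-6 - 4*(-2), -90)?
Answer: -42708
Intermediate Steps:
(-13928 - 28690) + R(-6 - 4*(-2), -90) = (-13928 - 28690) - 90 = -42618 - 90 = -42708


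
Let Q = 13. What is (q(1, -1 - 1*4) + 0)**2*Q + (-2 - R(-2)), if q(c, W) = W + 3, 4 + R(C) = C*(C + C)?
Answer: 46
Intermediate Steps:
R(C) = -4 + 2*C**2 (R(C) = -4 + C*(C + C) = -4 + C*(2*C) = -4 + 2*C**2)
q(c, W) = 3 + W
(q(1, -1 - 1*4) + 0)**2*Q + (-2 - R(-2)) = ((3 + (-1 - 1*4)) + 0)**2*13 + (-2 - (-4 + 2*(-2)**2)) = ((3 + (-1 - 4)) + 0)**2*13 + (-2 - (-4 + 2*4)) = ((3 - 5) + 0)**2*13 + (-2 - (-4 + 8)) = (-2 + 0)**2*13 + (-2 - 1*4) = (-2)**2*13 + (-2 - 4) = 4*13 - 6 = 52 - 6 = 46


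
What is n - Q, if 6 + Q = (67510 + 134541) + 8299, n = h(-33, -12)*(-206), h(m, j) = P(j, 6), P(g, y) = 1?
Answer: -210550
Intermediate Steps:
h(m, j) = 1
n = -206 (n = 1*(-206) = -206)
Q = 210344 (Q = -6 + ((67510 + 134541) + 8299) = -6 + (202051 + 8299) = -6 + 210350 = 210344)
n - Q = -206 - 1*210344 = -206 - 210344 = -210550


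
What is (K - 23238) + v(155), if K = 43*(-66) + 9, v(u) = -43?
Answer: -26110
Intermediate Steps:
K = -2829 (K = -2838 + 9 = -2829)
(K - 23238) + v(155) = (-2829 - 23238) - 43 = -26067 - 43 = -26110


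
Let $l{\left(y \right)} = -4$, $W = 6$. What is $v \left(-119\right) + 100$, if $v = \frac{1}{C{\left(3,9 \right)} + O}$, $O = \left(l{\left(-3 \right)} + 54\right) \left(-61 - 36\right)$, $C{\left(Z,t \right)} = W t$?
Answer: $\frac{479719}{4796} \approx 100.02$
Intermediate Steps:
$C{\left(Z,t \right)} = 6 t$
$O = -4850$ ($O = \left(-4 + 54\right) \left(-61 - 36\right) = 50 \left(-97\right) = -4850$)
$v = - \frac{1}{4796}$ ($v = \frac{1}{6 \cdot 9 - 4850} = \frac{1}{54 - 4850} = \frac{1}{-4796} = - \frac{1}{4796} \approx -0.00020851$)
$v \left(-119\right) + 100 = \left(- \frac{1}{4796}\right) \left(-119\right) + 100 = \frac{119}{4796} + 100 = \frac{479719}{4796}$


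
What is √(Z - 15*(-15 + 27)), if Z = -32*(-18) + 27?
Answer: 3*√47 ≈ 20.567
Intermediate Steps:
Z = 603 (Z = 576 + 27 = 603)
√(Z - 15*(-15 + 27)) = √(603 - 15*(-15 + 27)) = √(603 - 15*12) = √(603 - 180) = √423 = 3*√47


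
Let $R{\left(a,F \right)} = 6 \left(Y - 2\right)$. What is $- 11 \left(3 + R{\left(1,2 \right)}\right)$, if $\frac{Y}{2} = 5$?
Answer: $-561$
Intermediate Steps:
$Y = 10$ ($Y = 2 \cdot 5 = 10$)
$R{\left(a,F \right)} = 48$ ($R{\left(a,F \right)} = 6 \left(10 - 2\right) = 6 \cdot 8 = 48$)
$- 11 \left(3 + R{\left(1,2 \right)}\right) = - 11 \left(3 + 48\right) = \left(-11\right) 51 = -561$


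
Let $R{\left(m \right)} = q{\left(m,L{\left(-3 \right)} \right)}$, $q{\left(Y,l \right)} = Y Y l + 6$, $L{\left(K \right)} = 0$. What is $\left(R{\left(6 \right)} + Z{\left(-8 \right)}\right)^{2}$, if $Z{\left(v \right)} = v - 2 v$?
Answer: $196$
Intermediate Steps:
$q{\left(Y,l \right)} = 6 + l Y^{2}$ ($q{\left(Y,l \right)} = Y^{2} l + 6 = l Y^{2} + 6 = 6 + l Y^{2}$)
$R{\left(m \right)} = 6$ ($R{\left(m \right)} = 6 + 0 m^{2} = 6 + 0 = 6$)
$Z{\left(v \right)} = - v$
$\left(R{\left(6 \right)} + Z{\left(-8 \right)}\right)^{2} = \left(6 - -8\right)^{2} = \left(6 + 8\right)^{2} = 14^{2} = 196$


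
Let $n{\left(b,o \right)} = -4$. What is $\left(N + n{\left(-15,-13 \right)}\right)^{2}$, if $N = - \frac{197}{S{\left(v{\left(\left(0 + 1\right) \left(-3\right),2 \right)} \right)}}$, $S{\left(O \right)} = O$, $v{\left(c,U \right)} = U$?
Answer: $\frac{42025}{4} \approx 10506.0$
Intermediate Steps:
$N = - \frac{197}{2} \approx -98.5$
$\left(N + n{\left(-15,-13 \right)}\right)^{2} = \left(- \frac{197}{2} - 4\right)^{2} = \left(- \frac{205}{2}\right)^{2} = \frac{42025}{4}$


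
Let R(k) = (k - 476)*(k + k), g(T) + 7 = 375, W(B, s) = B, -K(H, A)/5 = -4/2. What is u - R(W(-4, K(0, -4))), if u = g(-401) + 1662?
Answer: -1810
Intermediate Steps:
K(H, A) = 10 (K(H, A) = -(-20)/2 = -5*(-2) = 10)
g(T) = 368 (g(T) = -7 + 375 = 368)
u = 2030 (u = 368 + 1662 = 2030)
R(k) = 2*k*(-476 + k) (R(k) = (-476 + k)*(2*k) = 2*k*(-476 + k))
u - R(W(-4, K(0, -4))) = 2030 - 2*(-4)*(-476 - 4) = 2030 - 2*(-4)*(-480) = 2030 - 1*3840 = 2030 - 3840 = -1810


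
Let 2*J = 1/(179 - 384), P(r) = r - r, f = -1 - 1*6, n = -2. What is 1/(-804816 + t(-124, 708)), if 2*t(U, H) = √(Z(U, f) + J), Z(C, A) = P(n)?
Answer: -1319898240/1062275221923841 - 2*I*√410/1062275221923841 ≈ -1.2425e-6 - 3.8123e-14*I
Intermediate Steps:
f = -7 (f = -1 - 6 = -7)
P(r) = 0
J = -1/410 (J = 1/(2*(179 - 384)) = (½)/(-205) = (½)*(-1/205) = -1/410 ≈ -0.0024390)
Z(C, A) = 0
t(U, H) = I*√410/820 (t(U, H) = √(0 - 1/410)/2 = √(-1/410)/2 = (I*√410/410)/2 = I*√410/820)
1/(-804816 + t(-124, 708)) = 1/(-804816 + I*√410/820)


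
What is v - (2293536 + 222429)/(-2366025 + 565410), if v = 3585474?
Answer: 430404052165/120041 ≈ 3.5855e+6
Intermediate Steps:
v - (2293536 + 222429)/(-2366025 + 565410) = 3585474 - (2293536 + 222429)/(-2366025 + 565410) = 3585474 - 2515965/(-1800615) = 3585474 - 2515965*(-1)/1800615 = 3585474 - 1*(-167731/120041) = 3585474 + 167731/120041 = 430404052165/120041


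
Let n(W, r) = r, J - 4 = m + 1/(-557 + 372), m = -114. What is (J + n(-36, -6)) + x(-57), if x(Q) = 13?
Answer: -19056/185 ≈ -103.01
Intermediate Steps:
J = -20351/185 (J = 4 + (-114 + 1/(-557 + 372)) = 4 + (-114 + 1/(-185)) = 4 + (-114 - 1/185) = 4 - 21091/185 = -20351/185 ≈ -110.01)
(J + n(-36, -6)) + x(-57) = (-20351/185 - 6) + 13 = -21461/185 + 13 = -19056/185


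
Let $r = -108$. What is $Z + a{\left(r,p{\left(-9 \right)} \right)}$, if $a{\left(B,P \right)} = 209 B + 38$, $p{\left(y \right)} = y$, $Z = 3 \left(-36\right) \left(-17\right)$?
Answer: $-20698$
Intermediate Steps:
$Z = 1836$ ($Z = \left(-108\right) \left(-17\right) = 1836$)
$a{\left(B,P \right)} = 38 + 209 B$
$Z + a{\left(r,p{\left(-9 \right)} \right)} = 1836 + \left(38 + 209 \left(-108\right)\right) = 1836 + \left(38 - 22572\right) = 1836 - 22534 = -20698$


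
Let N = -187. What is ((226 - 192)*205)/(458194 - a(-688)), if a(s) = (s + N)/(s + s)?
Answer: 9590720/630474069 ≈ 0.015212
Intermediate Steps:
a(s) = (-187 + s)/(2*s) (a(s) = (s - 187)/(s + s) = (-187 + s)/((2*s)) = (-187 + s)*(1/(2*s)) = (-187 + s)/(2*s))
((226 - 192)*205)/(458194 - a(-688)) = ((226 - 192)*205)/(458194 - (-187 - 688)/(2*(-688))) = (34*205)/(458194 - (-1)*(-875)/(2*688)) = 6970/(458194 - 1*875/1376) = 6970/(458194 - 875/1376) = 6970/(630474069/1376) = 6970*(1376/630474069) = 9590720/630474069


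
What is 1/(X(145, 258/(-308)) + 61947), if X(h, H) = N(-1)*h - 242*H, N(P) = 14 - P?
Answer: 7/450273 ≈ 1.5546e-5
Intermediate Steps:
X(h, H) = -242*H + 15*h (X(h, H) = (14 - 1*(-1))*h - 242*H = (14 + 1)*h - 242*H = 15*h - 242*H = -242*H + 15*h)
1/(X(145, 258/(-308)) + 61947) = 1/((-62436/(-308) + 15*145) + 61947) = 1/((-62436*(-1)/308 + 2175) + 61947) = 1/((-242*(-129/154) + 2175) + 61947) = 1/((1419/7 + 2175) + 61947) = 1/(16644/7 + 61947) = 1/(450273/7) = 7/450273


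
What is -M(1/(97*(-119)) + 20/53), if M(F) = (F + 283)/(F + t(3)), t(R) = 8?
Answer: -173364264/5125039 ≈ -33.827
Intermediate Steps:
M(F) = (283 + F)/(8 + F) (M(F) = (F + 283)/(F + 8) = (283 + F)/(8 + F))
-M(1/(97*(-119)) + 20/53) = -(283 + (1/(97*(-119)) + 20/53))/(8 + (1/(97*(-119)) + 20/53)) = -(283 + ((1/97)*(-1/119) + 20*(1/53)))/(8 + ((1/97)*(-1/119) + 20*(1/53))) = -(283 + (-1/11543 + 20/53))/(8 + (-1/11543 + 20/53)) = -(283 + 230807/611779)/(8 + 230807/611779) = -173364264/(5125039/611779*611779) = -611779*173364264/(5125039*611779) = -1*173364264/5125039 = -173364264/5125039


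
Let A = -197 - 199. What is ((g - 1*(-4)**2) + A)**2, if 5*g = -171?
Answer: 4977361/25 ≈ 1.9909e+5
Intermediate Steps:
g = -171/5 (g = (1/5)*(-171) = -171/5 ≈ -34.200)
A = -396
((g - 1*(-4)**2) + A)**2 = ((-171/5 - 1*(-4)**2) - 396)**2 = ((-171/5 - 1*16) - 396)**2 = ((-171/5 - 16) - 396)**2 = (-251/5 - 396)**2 = (-2231/5)**2 = 4977361/25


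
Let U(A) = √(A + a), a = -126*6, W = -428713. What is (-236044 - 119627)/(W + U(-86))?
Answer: 5647436349/6807216193 + 13173*I*√842/6807216193 ≈ 0.82963 + 5.6153e-5*I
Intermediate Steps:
a = -756
U(A) = √(-756 + A) (U(A) = √(A - 756) = √(-756 + A))
(-236044 - 119627)/(W + U(-86)) = (-236044 - 119627)/(-428713 + √(-756 - 86)) = -355671/(-428713 + √(-842)) = -355671/(-428713 + I*√842)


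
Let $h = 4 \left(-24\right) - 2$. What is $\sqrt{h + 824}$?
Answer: $11 \sqrt{6} \approx 26.944$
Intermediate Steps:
$h = -98$ ($h = -96 - 2 = -98$)
$\sqrt{h + 824} = \sqrt{-98 + 824} = \sqrt{726} = 11 \sqrt{6}$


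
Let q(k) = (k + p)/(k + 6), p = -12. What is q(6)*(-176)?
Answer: 88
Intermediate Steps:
q(k) = (-12 + k)/(6 + k) (q(k) = (k - 12)/(k + 6) = (-12 + k)/(6 + k))
q(6)*(-176) = ((-12 + 6)/(6 + 6))*(-176) = (-6/12)*(-176) = ((1/12)*(-6))*(-176) = -½*(-176) = 88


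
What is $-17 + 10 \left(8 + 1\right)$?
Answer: $73$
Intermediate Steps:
$-17 + 10 \left(8 + 1\right) = -17 + 10 \cdot 9 = -17 + 90 = 73$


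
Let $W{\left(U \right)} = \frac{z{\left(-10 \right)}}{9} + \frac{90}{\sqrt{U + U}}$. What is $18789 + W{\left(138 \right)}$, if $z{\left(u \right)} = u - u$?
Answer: $18789 + \frac{15 \sqrt{69}}{23} \approx 18794.0$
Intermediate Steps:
$z{\left(u \right)} = 0$
$W{\left(U \right)} = \frac{45 \sqrt{2}}{\sqrt{U}}$ ($W{\left(U \right)} = \frac{0}{9} + \frac{90}{\sqrt{U + U}} = 0 \cdot \frac{1}{9} + \frac{90}{\sqrt{2 U}} = 0 + \frac{90}{\sqrt{2} \sqrt{U}} = 0 + 90 \frac{\sqrt{2}}{2 \sqrt{U}} = 0 + \frac{45 \sqrt{2}}{\sqrt{U}} = \frac{45 \sqrt{2}}{\sqrt{U}}$)
$18789 + W{\left(138 \right)} = 18789 + \frac{45 \sqrt{2}}{\sqrt{138}} = 18789 + 45 \sqrt{2} \frac{\sqrt{138}}{138} = 18789 + \frac{15 \sqrt{69}}{23}$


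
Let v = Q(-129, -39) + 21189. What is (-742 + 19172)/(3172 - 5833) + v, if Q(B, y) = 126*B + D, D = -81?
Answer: 12898064/2661 ≈ 4847.1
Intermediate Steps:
Q(B, y) = -81 + 126*B (Q(B, y) = 126*B - 81 = -81 + 126*B)
v = 4854 (v = (-81 + 126*(-129)) + 21189 = (-81 - 16254) + 21189 = -16335 + 21189 = 4854)
(-742 + 19172)/(3172 - 5833) + v = (-742 + 19172)/(3172 - 5833) + 4854 = 18430/(-2661) + 4854 = 18430*(-1/2661) + 4854 = -18430/2661 + 4854 = 12898064/2661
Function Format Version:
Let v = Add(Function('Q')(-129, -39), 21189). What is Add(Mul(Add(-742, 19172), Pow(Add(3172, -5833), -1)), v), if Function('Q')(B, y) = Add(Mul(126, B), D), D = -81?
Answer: Rational(12898064, 2661) ≈ 4847.1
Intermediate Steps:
Function('Q')(B, y) = Add(-81, Mul(126, B)) (Function('Q')(B, y) = Add(Mul(126, B), -81) = Add(-81, Mul(126, B)))
v = 4854 (v = Add(Add(-81, Mul(126, -129)), 21189) = Add(Add(-81, -16254), 21189) = Add(-16335, 21189) = 4854)
Add(Mul(Add(-742, 19172), Pow(Add(3172, -5833), -1)), v) = Add(Mul(Add(-742, 19172), Pow(Add(3172, -5833), -1)), 4854) = Add(Mul(18430, Pow(-2661, -1)), 4854) = Add(Mul(18430, Rational(-1, 2661)), 4854) = Add(Rational(-18430, 2661), 4854) = Rational(12898064, 2661)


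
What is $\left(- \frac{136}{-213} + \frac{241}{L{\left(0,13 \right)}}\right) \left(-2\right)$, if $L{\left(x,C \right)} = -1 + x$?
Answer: $\frac{102394}{213} \approx 480.72$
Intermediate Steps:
$\left(- \frac{136}{-213} + \frac{241}{L{\left(0,13 \right)}}\right) \left(-2\right) = \left(- \frac{136}{-213} + \frac{241}{-1 + 0}\right) \left(-2\right) = \left(\left(-136\right) \left(- \frac{1}{213}\right) + \frac{241}{-1}\right) \left(-2\right) = \left(\frac{136}{213} + 241 \left(-1\right)\right) \left(-2\right) = \left(\frac{136}{213} - 241\right) \left(-2\right) = \left(- \frac{51197}{213}\right) \left(-2\right) = \frac{102394}{213}$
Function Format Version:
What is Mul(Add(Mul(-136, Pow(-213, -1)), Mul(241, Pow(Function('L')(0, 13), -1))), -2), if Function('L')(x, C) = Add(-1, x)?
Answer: Rational(102394, 213) ≈ 480.72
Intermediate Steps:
Mul(Add(Mul(-136, Pow(-213, -1)), Mul(241, Pow(Function('L')(0, 13), -1))), -2) = Mul(Add(Mul(-136, Pow(-213, -1)), Mul(241, Pow(Add(-1, 0), -1))), -2) = Mul(Add(Mul(-136, Rational(-1, 213)), Mul(241, Pow(-1, -1))), -2) = Mul(Add(Rational(136, 213), Mul(241, -1)), -2) = Mul(Add(Rational(136, 213), -241), -2) = Mul(Rational(-51197, 213), -2) = Rational(102394, 213)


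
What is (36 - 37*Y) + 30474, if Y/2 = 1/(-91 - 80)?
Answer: 5217284/171 ≈ 30510.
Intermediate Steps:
Y = -2/171 (Y = 2/(-91 - 80) = 2/(-171) = 2*(-1/171) = -2/171 ≈ -0.011696)
(36 - 37*Y) + 30474 = (36 - 37*(-2/171)) + 30474 = (36 + 74/171) + 30474 = 6230/171 + 30474 = 5217284/171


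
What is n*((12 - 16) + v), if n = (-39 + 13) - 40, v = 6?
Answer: -132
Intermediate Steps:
n = -66 (n = -26 - 40 = -66)
n*((12 - 16) + v) = -66*((12 - 16) + 6) = -66*(-4 + 6) = -66*2 = -132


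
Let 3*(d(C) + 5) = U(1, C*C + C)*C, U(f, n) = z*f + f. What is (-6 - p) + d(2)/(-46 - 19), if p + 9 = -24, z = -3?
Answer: 5284/195 ≈ 27.097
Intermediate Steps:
p = -33 (p = -9 - 24 = -33)
U(f, n) = -2*f (U(f, n) = -3*f + f = -2*f)
d(C) = -5 - 2*C/3 (d(C) = -5 + ((-2*1)*C)/3 = -5 + (-2*C)/3 = -5 - 2*C/3)
(-6 - p) + d(2)/(-46 - 19) = (-6 - 1*(-33)) + (-5 - ⅔*2)/(-46 - 19) = (-6 + 33) + (-5 - 4/3)/(-65) = 27 - 19/3*(-1/65) = 27 + 19/195 = 5284/195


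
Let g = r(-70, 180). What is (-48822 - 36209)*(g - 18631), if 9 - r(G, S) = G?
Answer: 1577495112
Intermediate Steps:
r(G, S) = 9 - G
g = 79 (g = 9 - 1*(-70) = 9 + 70 = 79)
(-48822 - 36209)*(g - 18631) = (-48822 - 36209)*(79 - 18631) = -85031*(-18552) = 1577495112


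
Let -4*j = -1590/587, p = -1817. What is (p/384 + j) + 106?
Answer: 22979309/225408 ≈ 101.95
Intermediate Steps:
j = 795/1174 (j = -(-795)/(2*587) = -1/4*(-1590/587) = 795/1174 ≈ 0.67717)
(p/384 + j) + 106 = (-1817/384 + 795/1174) + 106 = -913939/225408 + 106 = 22979309/225408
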